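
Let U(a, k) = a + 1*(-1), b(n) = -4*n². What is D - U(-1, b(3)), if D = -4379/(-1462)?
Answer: 7303/1462 ≈ 4.9952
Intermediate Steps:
U(a, k) = -1 + a (U(a, k) = a - 1 = -1 + a)
D = 4379/1462 (D = -4379*(-1/1462) = 4379/1462 ≈ 2.9952)
D - U(-1, b(3)) = 4379/1462 - (-1 - 1) = 4379/1462 - 1*(-2) = 4379/1462 + 2 = 7303/1462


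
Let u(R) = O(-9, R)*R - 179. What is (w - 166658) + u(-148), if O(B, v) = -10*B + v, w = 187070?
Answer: 28817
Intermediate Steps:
O(B, v) = v - 10*B
u(R) = -179 + R*(90 + R) (u(R) = (R - 10*(-9))*R - 179 = (R + 90)*R - 179 = (90 + R)*R - 179 = R*(90 + R) - 179 = -179 + R*(90 + R))
(w - 166658) + u(-148) = (187070 - 166658) + (-179 - 148*(90 - 148)) = 20412 + (-179 - 148*(-58)) = 20412 + (-179 + 8584) = 20412 + 8405 = 28817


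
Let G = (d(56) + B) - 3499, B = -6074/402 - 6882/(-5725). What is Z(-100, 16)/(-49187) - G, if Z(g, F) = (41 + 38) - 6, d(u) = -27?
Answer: 200361187754066/56600710575 ≈ 3539.9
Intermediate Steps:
B = -16003543/1150725 (B = -6074*1/402 - 6882*(-1/5725) = -3037/201 + 6882/5725 = -16003543/1150725 ≈ -13.907)
Z(g, F) = 73 (Z(g, F) = 79 - 6 = 73)
G = -4073459893/1150725 (G = (-27 - 16003543/1150725) - 3499 = -47073118/1150725 - 3499 = -4073459893/1150725 ≈ -3539.9)
Z(-100, 16)/(-49187) - G = 73/(-49187) - 1*(-4073459893/1150725) = 73*(-1/49187) + 4073459893/1150725 = -73/49187 + 4073459893/1150725 = 200361187754066/56600710575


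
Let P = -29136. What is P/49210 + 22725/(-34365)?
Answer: -70651863/56370055 ≈ -1.2534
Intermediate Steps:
P/49210 + 22725/(-34365) = -29136/49210 + 22725/(-34365) = -29136*1/49210 + 22725*(-1/34365) = -14568/24605 - 1515/2291 = -70651863/56370055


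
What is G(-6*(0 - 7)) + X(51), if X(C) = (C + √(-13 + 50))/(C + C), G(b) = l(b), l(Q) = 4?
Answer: 9/2 + √37/102 ≈ 4.5596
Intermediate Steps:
G(b) = 4
X(C) = (C + √37)/(2*C) (X(C) = (C + √37)/((2*C)) = (C + √37)*(1/(2*C)) = (C + √37)/(2*C))
G(-6*(0 - 7)) + X(51) = 4 + (½)*(51 + √37)/51 = 4 + (½)*(1/51)*(51 + √37) = 4 + (½ + √37/102) = 9/2 + √37/102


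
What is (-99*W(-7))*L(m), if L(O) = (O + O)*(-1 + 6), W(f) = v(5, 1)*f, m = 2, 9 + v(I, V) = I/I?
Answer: -110880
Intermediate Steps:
v(I, V) = -8 (v(I, V) = -9 + I/I = -9 + 1 = -8)
W(f) = -8*f
L(O) = 10*O (L(O) = (2*O)*5 = 10*O)
(-99*W(-7))*L(m) = (-(-792)*(-7))*(10*2) = -99*56*20 = -5544*20 = -110880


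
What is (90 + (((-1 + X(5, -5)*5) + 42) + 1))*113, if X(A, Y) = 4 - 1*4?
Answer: 14916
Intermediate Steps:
X(A, Y) = 0 (X(A, Y) = 4 - 4 = 0)
(90 + (((-1 + X(5, -5)*5) + 42) + 1))*113 = (90 + (((-1 + 0*5) + 42) + 1))*113 = (90 + (((-1 + 0) + 42) + 1))*113 = (90 + ((-1 + 42) + 1))*113 = (90 + (41 + 1))*113 = (90 + 42)*113 = 132*113 = 14916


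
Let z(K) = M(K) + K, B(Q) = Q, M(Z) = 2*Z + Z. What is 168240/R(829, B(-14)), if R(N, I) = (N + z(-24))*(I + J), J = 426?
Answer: 42060/75499 ≈ 0.55709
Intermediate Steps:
M(Z) = 3*Z
z(K) = 4*K (z(K) = 3*K + K = 4*K)
R(N, I) = (-96 + N)*(426 + I) (R(N, I) = (N + 4*(-24))*(I + 426) = (N - 96)*(426 + I) = (-96 + N)*(426 + I))
168240/R(829, B(-14)) = 168240/(-40896 - 96*(-14) + 426*829 - 14*829) = 168240/(-40896 + 1344 + 353154 - 11606) = 168240/301996 = 168240*(1/301996) = 42060/75499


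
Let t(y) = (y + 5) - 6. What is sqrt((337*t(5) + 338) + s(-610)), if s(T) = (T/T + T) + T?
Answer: sqrt(467) ≈ 21.610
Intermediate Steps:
t(y) = -1 + y (t(y) = (5 + y) - 6 = -1 + y)
s(T) = 1 + 2*T (s(T) = (1 + T) + T = 1 + 2*T)
sqrt((337*t(5) + 338) + s(-610)) = sqrt((337*(-1 + 5) + 338) + (1 + 2*(-610))) = sqrt((337*4 + 338) + (1 - 1220)) = sqrt((1348 + 338) - 1219) = sqrt(1686 - 1219) = sqrt(467)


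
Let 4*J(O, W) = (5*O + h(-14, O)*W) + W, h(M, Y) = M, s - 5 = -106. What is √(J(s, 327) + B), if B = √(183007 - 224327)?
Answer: √(-1189 + 2*I*√10330) ≈ 2.9369 + 34.607*I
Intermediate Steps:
s = -101 (s = 5 - 106 = -101)
J(O, W) = -13*W/4 + 5*O/4 (J(O, W) = ((5*O - 14*W) + W)/4 = ((-14*W + 5*O) + W)/4 = (-13*W + 5*O)/4 = -13*W/4 + 5*O/4)
B = 2*I*√10330 (B = √(-41320) = 2*I*√10330 ≈ 203.27*I)
√(J(s, 327) + B) = √((-13/4*327 + (5/4)*(-101)) + 2*I*√10330) = √((-4251/4 - 505/4) + 2*I*√10330) = √(-1189 + 2*I*√10330)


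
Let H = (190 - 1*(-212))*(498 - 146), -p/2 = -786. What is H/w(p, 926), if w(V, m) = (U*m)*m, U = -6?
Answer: -5896/214369 ≈ -0.027504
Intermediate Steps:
p = 1572 (p = -2*(-786) = 1572)
w(V, m) = -6*m**2 (w(V, m) = (-6*m)*m = -6*m**2)
H = 141504 (H = (190 + 212)*352 = 402*352 = 141504)
H/w(p, 926) = 141504/((-6*926**2)) = 141504/((-6*857476)) = 141504/(-5144856) = 141504*(-1/5144856) = -5896/214369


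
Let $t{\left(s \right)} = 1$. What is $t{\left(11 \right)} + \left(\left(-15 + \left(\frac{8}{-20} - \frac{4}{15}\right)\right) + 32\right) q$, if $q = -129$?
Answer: $-2106$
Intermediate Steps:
$t{\left(11 \right)} + \left(\left(-15 + \left(\frac{8}{-20} - \frac{4}{15}\right)\right) + 32\right) q = 1 + \left(\left(-15 + \left(\frac{8}{-20} - \frac{4}{15}\right)\right) + 32\right) \left(-129\right) = 1 + \left(\left(-15 + \left(8 \left(- \frac{1}{20}\right) - \frac{4}{15}\right)\right) + 32\right) \left(-129\right) = 1 + \left(\left(-15 - \frac{2}{3}\right) + 32\right) \left(-129\right) = 1 + \left(- \frac{47}{3} + 32\right) \left(-129\right) = 1 + \frac{49}{3} \left(-129\right) = 1 - 2107 = -2106$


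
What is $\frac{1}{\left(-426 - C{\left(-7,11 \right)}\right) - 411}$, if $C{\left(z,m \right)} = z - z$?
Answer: $- \frac{1}{837} \approx -0.0011947$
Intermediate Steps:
$C{\left(z,m \right)} = 0$
$\frac{1}{\left(-426 - C{\left(-7,11 \right)}\right) - 411} = \frac{1}{\left(-426 - 0\right) - 411} = \frac{1}{\left(-426 + 0\right) - 411} = \frac{1}{-426 - 411} = \frac{1}{-837} = - \frac{1}{837}$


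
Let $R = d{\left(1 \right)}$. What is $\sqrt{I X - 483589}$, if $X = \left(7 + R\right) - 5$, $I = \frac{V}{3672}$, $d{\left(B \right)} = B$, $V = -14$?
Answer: $\frac{5 i \sqrt{201250403}}{102} \approx 695.41 i$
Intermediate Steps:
$R = 1$
$I = - \frac{7}{1836}$ ($I = - \frac{14}{3672} = \left(-14\right) \frac{1}{3672} = - \frac{7}{1836} \approx -0.0038126$)
$X = 3$ ($X = \left(7 + 1\right) - 5 = 8 - 5 = 3$)
$\sqrt{I X - 483589} = \sqrt{\left(- \frac{7}{1836}\right) 3 - 483589} = \sqrt{- \frac{7}{612} - 483589} = \sqrt{- \frac{295956475}{612}} = \frac{5 i \sqrt{201250403}}{102}$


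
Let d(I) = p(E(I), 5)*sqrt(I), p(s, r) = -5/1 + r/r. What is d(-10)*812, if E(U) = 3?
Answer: -3248*I*sqrt(10) ≈ -10271.0*I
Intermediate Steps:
p(s, r) = -4 (p(s, r) = -5*1 + 1 = -5 + 1 = -4)
d(I) = -4*sqrt(I)
d(-10)*812 = -4*I*sqrt(10)*812 = -3248*I*sqrt(10)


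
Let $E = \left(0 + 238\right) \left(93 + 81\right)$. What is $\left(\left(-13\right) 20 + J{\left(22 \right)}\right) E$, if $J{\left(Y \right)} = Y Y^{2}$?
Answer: $430187856$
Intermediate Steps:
$J{\left(Y \right)} = Y^{3}$
$E = 41412$ ($E = 238 \cdot 174 = 41412$)
$\left(\left(-13\right) 20 + J{\left(22 \right)}\right) E = \left(\left(-13\right) 20 + 22^{3}\right) 41412 = \left(-260 + 10648\right) 41412 = 10388 \cdot 41412 = 430187856$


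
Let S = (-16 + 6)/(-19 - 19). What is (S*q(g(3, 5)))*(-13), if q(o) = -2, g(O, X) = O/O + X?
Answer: 130/19 ≈ 6.8421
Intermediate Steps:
g(O, X) = 1 + X
S = 5/19 (S = -10/(-38) = -10*(-1/38) = 5/19 ≈ 0.26316)
(S*q(g(3, 5)))*(-13) = ((5/19)*(-2))*(-13) = -10/19*(-13) = 130/19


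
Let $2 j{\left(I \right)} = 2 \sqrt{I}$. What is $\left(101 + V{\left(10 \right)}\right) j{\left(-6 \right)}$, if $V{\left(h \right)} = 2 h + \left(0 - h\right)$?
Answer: $111 i \sqrt{6} \approx 271.89 i$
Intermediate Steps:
$j{\left(I \right)} = \sqrt{I}$ ($j{\left(I \right)} = \frac{2 \sqrt{I}}{2} = \sqrt{I}$)
$V{\left(h \right)} = h$ ($V{\left(h \right)} = 2 h - h = h$)
$\left(101 + V{\left(10 \right)}\right) j{\left(-6 \right)} = \left(101 + 10\right) \sqrt{-6} = 111 i \sqrt{6}$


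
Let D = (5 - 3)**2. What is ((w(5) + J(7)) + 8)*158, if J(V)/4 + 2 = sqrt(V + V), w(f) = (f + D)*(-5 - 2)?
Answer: -9954 + 632*sqrt(14) ≈ -7589.3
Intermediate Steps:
D = 4 (D = 2**2 = 4)
w(f) = -28 - 7*f (w(f) = (f + 4)*(-5 - 2) = (4 + f)*(-7) = -28 - 7*f)
J(V) = -8 + 4*sqrt(2)*sqrt(V) (J(V) = -8 + 4*sqrt(V + V) = -8 + 4*sqrt(2*V) = -8 + 4*(sqrt(2)*sqrt(V)) = -8 + 4*sqrt(2)*sqrt(V))
((w(5) + J(7)) + 8)*158 = (((-28 - 7*5) + (-8 + 4*sqrt(2)*sqrt(7))) + 8)*158 = (((-28 - 35) + (-8 + 4*sqrt(14))) + 8)*158 = ((-63 + (-8 + 4*sqrt(14))) + 8)*158 = ((-71 + 4*sqrt(14)) + 8)*158 = (-63 + 4*sqrt(14))*158 = -9954 + 632*sqrt(14)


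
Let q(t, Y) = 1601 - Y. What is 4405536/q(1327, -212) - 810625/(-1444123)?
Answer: 6363605528053/2618194999 ≈ 2430.5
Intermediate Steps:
4405536/q(1327, -212) - 810625/(-1444123) = 4405536/(1601 - 1*(-212)) - 810625/(-1444123) = 4405536/(1601 + 212) - 810625*(-1/1444123) = 4405536/1813 + 810625/1444123 = 6363605528053/2618194999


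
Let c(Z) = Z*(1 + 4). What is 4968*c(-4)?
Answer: -99360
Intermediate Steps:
c(Z) = 5*Z (c(Z) = Z*5 = 5*Z)
4968*c(-4) = 4968*(5*(-4)) = 4968*(-20) = -99360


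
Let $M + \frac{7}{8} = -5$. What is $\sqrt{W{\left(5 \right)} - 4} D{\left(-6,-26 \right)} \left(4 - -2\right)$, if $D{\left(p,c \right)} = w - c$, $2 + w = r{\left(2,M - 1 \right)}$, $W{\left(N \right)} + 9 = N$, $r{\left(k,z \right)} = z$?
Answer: $\frac{411 i \sqrt{2}}{2} \approx 290.62 i$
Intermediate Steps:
$M = - \frac{47}{8}$ ($M = - \frac{7}{8} - 5 = - \frac{47}{8} \approx -5.875$)
$W{\left(N \right)} = -9 + N$
$w = - \frac{71}{8}$ ($w = -2 - \frac{55}{8} = - \frac{71}{8} \approx -8.875$)
$D{\left(p,c \right)} = - \frac{71}{8} - c$
$\sqrt{W{\left(5 \right)} - 4} D{\left(-6,-26 \right)} \left(4 - -2\right) = \sqrt{\left(-9 + 5\right) - 4} \left(- \frac{71}{8} - -26\right) \left(4 - -2\right) = \sqrt{-4 + \left(-5 + 1\right)} \left(- \frac{71}{8} + 26\right) \left(4 + 2\right) = \sqrt{-4 - 4} \cdot \frac{137}{8} \cdot 6 = \sqrt{-8} \cdot \frac{411}{4} = 2 i \sqrt{2} \cdot \frac{411}{4} = \frac{411 i \sqrt{2}}{2}$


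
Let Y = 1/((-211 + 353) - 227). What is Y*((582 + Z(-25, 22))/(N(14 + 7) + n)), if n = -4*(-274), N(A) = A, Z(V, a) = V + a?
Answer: -579/94945 ≈ -0.0060983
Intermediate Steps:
n = 1096
Y = -1/85 (Y = 1/(142 - 227) = 1/(-85) = -1/85 ≈ -0.011765)
Y*((582 + Z(-25, 22))/(N(14 + 7) + n)) = -(582 + (-25 + 22))/(85*((14 + 7) + 1096)) = -(582 - 3)/(85*(21 + 1096)) = -579/(85*1117) = -1/85*579/1117 = -579/94945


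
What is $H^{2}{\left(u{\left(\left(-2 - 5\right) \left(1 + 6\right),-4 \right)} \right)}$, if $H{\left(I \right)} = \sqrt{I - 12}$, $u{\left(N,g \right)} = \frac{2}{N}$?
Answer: $- \frac{590}{49} \approx -12.041$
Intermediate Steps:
$H{\left(I \right)} = \sqrt{-12 + I}$
$H^{2}{\left(u{\left(\left(-2 - 5\right) \left(1 + 6\right),-4 \right)} \right)} = \left(\sqrt{-12 + \frac{2}{\left(-2 - 5\right) \left(1 + 6\right)}}\right)^{2} = \left(\sqrt{-12 + \frac{2}{\left(-7\right) 7}}\right)^{2} = \left(\sqrt{-12 + \frac{2}{-49}}\right)^{2} = \left(\sqrt{-12 + 2 \left(- \frac{1}{49}\right)}\right)^{2} = \left(\sqrt{-12 - \frac{2}{49}}\right)^{2} = \left(\sqrt{- \frac{590}{49}}\right)^{2} = \left(\frac{i \sqrt{590}}{7}\right)^{2} = - \frac{590}{49}$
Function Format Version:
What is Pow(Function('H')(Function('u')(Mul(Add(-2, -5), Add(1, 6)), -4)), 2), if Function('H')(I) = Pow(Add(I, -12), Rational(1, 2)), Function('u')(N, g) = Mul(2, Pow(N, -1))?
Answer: Rational(-590, 49) ≈ -12.041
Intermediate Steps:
Function('H')(I) = Pow(Add(-12, I), Rational(1, 2))
Pow(Function('H')(Function('u')(Mul(Add(-2, -5), Add(1, 6)), -4)), 2) = Pow(Pow(Add(-12, Mul(2, Pow(Mul(Add(-2, -5), Add(1, 6)), -1))), Rational(1, 2)), 2) = Pow(Pow(Add(-12, Mul(2, Pow(Mul(-7, 7), -1))), Rational(1, 2)), 2) = Pow(Pow(Add(-12, Mul(2, Pow(-49, -1))), Rational(1, 2)), 2) = Pow(Pow(Add(-12, Mul(2, Rational(-1, 49))), Rational(1, 2)), 2) = Pow(Pow(Add(-12, Rational(-2, 49)), Rational(1, 2)), 2) = Pow(Pow(Rational(-590, 49), Rational(1, 2)), 2) = Pow(Mul(Rational(1, 7), I, Pow(590, Rational(1, 2))), 2) = Rational(-590, 49)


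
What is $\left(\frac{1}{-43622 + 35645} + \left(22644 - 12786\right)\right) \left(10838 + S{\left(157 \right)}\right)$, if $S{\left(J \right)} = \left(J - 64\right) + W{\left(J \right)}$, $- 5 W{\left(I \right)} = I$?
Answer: $\frac{285704911198}{2659} \approx 1.0745 \cdot 10^{8}$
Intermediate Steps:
$W{\left(I \right)} = - \frac{I}{5}$
$S{\left(J \right)} = -64 + \frac{4 J}{5}$ ($S{\left(J \right)} = \left(J - 64\right) - \frac{J}{5} = \left(-64 + J\right) - \frac{J}{5} = -64 + \frac{4 J}{5}$)
$\left(\frac{1}{-43622 + 35645} + \left(22644 - 12786\right)\right) \left(10838 + S{\left(157 \right)}\right) = \left(\frac{1}{-43622 + 35645} + \left(22644 - 12786\right)\right) \left(10838 + \left(-64 + \frac{4}{5} \cdot 157\right)\right) = \left(\frac{1}{-7977} + \left(22644 - 12786\right)\right) \left(10838 + \left(-64 + \frac{628}{5}\right)\right) = \left(- \frac{1}{7977} + 9858\right) \left(10838 + \frac{308}{5}\right) = \frac{78637265}{7977} \cdot \frac{54498}{5} = \frac{285704911198}{2659}$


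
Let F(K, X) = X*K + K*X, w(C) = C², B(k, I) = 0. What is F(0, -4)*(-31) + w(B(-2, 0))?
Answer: 0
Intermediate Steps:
F(K, X) = 2*K*X (F(K, X) = K*X + K*X = 2*K*X)
F(0, -4)*(-31) + w(B(-2, 0)) = (2*0*(-4))*(-31) + 0² = 0*(-31) + 0 = 0 + 0 = 0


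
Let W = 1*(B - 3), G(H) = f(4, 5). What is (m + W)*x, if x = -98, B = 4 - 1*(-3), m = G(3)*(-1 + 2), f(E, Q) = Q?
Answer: -882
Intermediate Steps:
G(H) = 5
m = 5 (m = 5*(-1 + 2) = 5*1 = 5)
B = 7 (B = 4 + 3 = 7)
W = 4 (W = 1*(7 - 3) = 1*4 = 4)
(m + W)*x = (5 + 4)*(-98) = 9*(-98) = -882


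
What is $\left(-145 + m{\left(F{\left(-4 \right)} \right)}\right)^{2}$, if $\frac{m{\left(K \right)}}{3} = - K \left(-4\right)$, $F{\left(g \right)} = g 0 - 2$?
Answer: $28561$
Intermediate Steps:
$F{\left(g \right)} = -2$ ($F{\left(g \right)} = 0 - 2 = -2$)
$m{\left(K \right)} = 12 K$ ($m{\left(K \right)} = 3 - K \left(-4\right) = 3 \cdot 4 K = 12 K$)
$\left(-145 + m{\left(F{\left(-4 \right)} \right)}\right)^{2} = \left(-145 + 12 \left(-2\right)\right)^{2} = \left(-145 - 24\right)^{2} = \left(-169\right)^{2} = 28561$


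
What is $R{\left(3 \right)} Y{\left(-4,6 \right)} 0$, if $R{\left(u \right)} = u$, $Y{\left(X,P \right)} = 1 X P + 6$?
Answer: $0$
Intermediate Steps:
$Y{\left(X,P \right)} = 6 + P X$ ($Y{\left(X,P \right)} = X P + 6 = P X + 6 = 6 + P X$)
$R{\left(3 \right)} Y{\left(-4,6 \right)} 0 = 3 \left(6 + 6 \left(-4\right)\right) 0 = 3 \left(6 - 24\right) 0 = 3 \left(-18\right) 0 = \left(-54\right) 0 = 0$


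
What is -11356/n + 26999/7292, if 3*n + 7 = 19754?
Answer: 284725397/143995124 ≈ 1.9773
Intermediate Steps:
n = 19747/3 (n = -7/3 + (1/3)*19754 = -7/3 + 19754/3 = 19747/3 ≈ 6582.3)
-11356/n + 26999/7292 = -11356/19747/3 + 26999/7292 = -11356*3/19747 + 26999*(1/7292) = -34068/19747 + 26999/7292 = 284725397/143995124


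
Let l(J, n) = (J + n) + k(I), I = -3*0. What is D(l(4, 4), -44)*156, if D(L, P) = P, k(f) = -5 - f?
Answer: -6864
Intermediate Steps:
I = 0
l(J, n) = -5 + J + n (l(J, n) = (J + n) + (-5 - 1*0) = (J + n) + (-5 + 0) = (J + n) - 5 = -5 + J + n)
D(l(4, 4), -44)*156 = -44*156 = -6864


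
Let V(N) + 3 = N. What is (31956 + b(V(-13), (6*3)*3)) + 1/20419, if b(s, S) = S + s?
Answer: 653285487/20419 ≈ 31994.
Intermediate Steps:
V(N) = -3 + N
(31956 + b(V(-13), (6*3)*3)) + 1/20419 = (31956 + ((6*3)*3 + (-3 - 13))) + 1/20419 = (31956 + (18*3 - 16)) + 1/20419 = (31956 + (54 - 16)) + 1/20419 = (31956 + 38) + 1/20419 = 31994 + 1/20419 = 653285487/20419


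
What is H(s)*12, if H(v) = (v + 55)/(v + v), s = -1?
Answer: -324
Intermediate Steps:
H(v) = (55 + v)/(2*v) (H(v) = (55 + v)/((2*v)) = (55 + v)*(1/(2*v)) = (55 + v)/(2*v))
H(s)*12 = ((½)*(55 - 1)/(-1))*12 = ((½)*(-1)*54)*12 = -27*12 = -324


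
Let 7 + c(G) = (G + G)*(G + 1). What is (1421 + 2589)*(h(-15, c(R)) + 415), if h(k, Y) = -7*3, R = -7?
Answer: 1579940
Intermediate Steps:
c(G) = -7 + 2*G*(1 + G) (c(G) = -7 + (G + G)*(G + 1) = -7 + (2*G)*(1 + G) = -7 + 2*G*(1 + G))
h(k, Y) = -21
(1421 + 2589)*(h(-15, c(R)) + 415) = (1421 + 2589)*(-21 + 415) = 4010*394 = 1579940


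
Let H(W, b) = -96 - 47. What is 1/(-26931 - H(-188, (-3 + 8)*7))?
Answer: -1/26788 ≈ -3.7330e-5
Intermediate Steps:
H(W, b) = -143
1/(-26931 - H(-188, (-3 + 8)*7)) = 1/(-26931 - 1*(-143)) = 1/(-26931 + 143) = 1/(-26788) = -1/26788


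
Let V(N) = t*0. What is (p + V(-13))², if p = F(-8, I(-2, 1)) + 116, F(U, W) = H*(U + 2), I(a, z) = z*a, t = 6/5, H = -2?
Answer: 16384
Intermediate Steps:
t = 6/5 (t = 6*(⅕) = 6/5 ≈ 1.2000)
I(a, z) = a*z
F(U, W) = -4 - 2*U (F(U, W) = -2*(U + 2) = -2*(2 + U) = -4 - 2*U)
V(N) = 0 (V(N) = (6/5)*0 = 0)
p = 128 (p = (-4 - 2*(-8)) + 116 = (-4 + 16) + 116 = 12 + 116 = 128)
(p + V(-13))² = (128 + 0)² = 128² = 16384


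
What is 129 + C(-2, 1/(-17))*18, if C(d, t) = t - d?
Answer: 2787/17 ≈ 163.94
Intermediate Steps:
129 + C(-2, 1/(-17))*18 = 129 + (1/(-17) - 1*(-2))*18 = 129 + (-1/17 + 2)*18 = 129 + (33/17)*18 = 129 + 594/17 = 2787/17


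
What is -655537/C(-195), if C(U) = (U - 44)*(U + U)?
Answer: -655537/93210 ≈ -7.0329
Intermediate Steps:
C(U) = 2*U*(-44 + U) (C(U) = (-44 + U)*(2*U) = 2*U*(-44 + U))
-655537/C(-195) = -655537*(-1/(390*(-44 - 195))) = -655537/(2*(-195)*(-239)) = -655537/93210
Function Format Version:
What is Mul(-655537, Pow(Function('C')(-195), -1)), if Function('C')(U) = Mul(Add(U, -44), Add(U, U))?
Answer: Rational(-655537, 93210) ≈ -7.0329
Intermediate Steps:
Function('C')(U) = Mul(2, U, Add(-44, U)) (Function('C')(U) = Mul(Add(-44, U), Mul(2, U)) = Mul(2, U, Add(-44, U)))
Mul(-655537, Pow(Function('C')(-195), -1)) = Mul(-655537, Pow(Mul(2, -195, Add(-44, -195)), -1)) = Mul(-655537, Pow(Mul(2, -195, -239), -1)) = Mul(-655537, Pow(93210, -1)) = Mul(-655537, Rational(1, 93210)) = Rational(-655537, 93210)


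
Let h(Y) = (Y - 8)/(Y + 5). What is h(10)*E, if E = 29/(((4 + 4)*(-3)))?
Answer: -29/180 ≈ -0.16111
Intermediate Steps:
h(Y) = (-8 + Y)/(5 + Y)
E = -29/24 (E = 29/((8*(-3))) = 29/(-24) = 29*(-1/24) = -29/24 ≈ -1.2083)
h(10)*E = ((-8 + 10)/(5 + 10))*(-29/24) = (2/15)*(-29/24) = -29/180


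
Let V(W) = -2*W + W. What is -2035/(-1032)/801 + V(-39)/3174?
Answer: 6449623/437288328 ≈ 0.014749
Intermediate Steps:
V(W) = -W
-2035/(-1032)/801 + V(-39)/3174 = -2035/(-1032)/801 - 1*(-39)/3174 = -2035*(-1/1032)*(1/801) + 39*(1/3174) = (2035/1032)*(1/801) + 13/1058 = 2035/826632 + 13/1058 = 6449623/437288328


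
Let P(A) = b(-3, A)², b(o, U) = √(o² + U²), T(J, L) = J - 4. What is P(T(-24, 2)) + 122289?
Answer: 123082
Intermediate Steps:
T(J, L) = -4 + J
b(o, U) = √(U² + o²)
P(A) = 9 + A² (P(A) = (√(A² + (-3)²))² = (√(A² + 9))² = (√(9 + A²))² = 9 + A²)
P(T(-24, 2)) + 122289 = (9 + (-4 - 24)²) + 122289 = (9 + (-28)²) + 122289 = (9 + 784) + 122289 = 793 + 122289 = 123082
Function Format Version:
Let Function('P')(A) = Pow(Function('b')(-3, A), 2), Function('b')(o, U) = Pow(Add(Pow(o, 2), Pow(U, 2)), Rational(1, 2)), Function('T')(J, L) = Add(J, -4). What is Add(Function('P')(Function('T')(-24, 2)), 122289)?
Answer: 123082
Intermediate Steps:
Function('T')(J, L) = Add(-4, J)
Function('b')(o, U) = Pow(Add(Pow(U, 2), Pow(o, 2)), Rational(1, 2))
Function('P')(A) = Add(9, Pow(A, 2)) (Function('P')(A) = Pow(Pow(Add(Pow(A, 2), Pow(-3, 2)), Rational(1, 2)), 2) = Pow(Pow(Add(Pow(A, 2), 9), Rational(1, 2)), 2) = Pow(Pow(Add(9, Pow(A, 2)), Rational(1, 2)), 2) = Add(9, Pow(A, 2)))
Add(Function('P')(Function('T')(-24, 2)), 122289) = Add(Add(9, Pow(Add(-4, -24), 2)), 122289) = Add(Add(9, Pow(-28, 2)), 122289) = Add(Add(9, 784), 122289) = Add(793, 122289) = 123082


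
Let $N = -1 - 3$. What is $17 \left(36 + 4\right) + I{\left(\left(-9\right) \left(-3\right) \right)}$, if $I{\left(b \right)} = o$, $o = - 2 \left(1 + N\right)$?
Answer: $686$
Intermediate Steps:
$N = -4$ ($N = -1 - 3 = -4$)
$o = 6$ ($o = - 2 \left(1 - 4\right) = \left(-2\right) \left(-3\right) = 6$)
$I{\left(b \right)} = 6$
$17 \left(36 + 4\right) + I{\left(\left(-9\right) \left(-3\right) \right)} = 17 \left(36 + 4\right) + 6 = 17 \cdot 40 + 6 = 680 + 6 = 686$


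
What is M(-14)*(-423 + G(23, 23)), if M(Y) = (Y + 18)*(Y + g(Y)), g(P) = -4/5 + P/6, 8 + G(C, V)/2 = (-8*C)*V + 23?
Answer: 9104996/15 ≈ 6.0700e+5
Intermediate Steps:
G(C, V) = 30 - 16*C*V (G(C, V) = -16 + 2*((-8*C)*V + 23) = -16 + 2*(-8*C*V + 23) = -16 + 2*(23 - 8*C*V) = -16 + (46 - 16*C*V) = 30 - 16*C*V)
g(P) = -⅘ + P/6 (g(P) = -4*⅕ + P*(⅙) = -⅘ + P/6)
M(Y) = (18 + Y)*(-⅘ + 7*Y/6) (M(Y) = (Y + 18)*(Y + (-⅘ + Y/6)) = (18 + Y)*(-⅘ + 7*Y/6))
M(-14)*(-423 + G(23, 23)) = (-72/5 + (7/6)*(-14)² + (101/5)*(-14))*(-423 + (30 - 16*23*23)) = (-72/5 + (7/6)*196 - 1414/5)*(-423 + (30 - 8464)) = (-72/5 + 686/3 - 1414/5)*(-423 - 8434) = -1028/15*(-8857) = 9104996/15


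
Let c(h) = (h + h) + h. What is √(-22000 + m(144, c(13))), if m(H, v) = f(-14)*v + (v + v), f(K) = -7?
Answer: I*√22195 ≈ 148.98*I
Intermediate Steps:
c(h) = 3*h (c(h) = 2*h + h = 3*h)
m(H, v) = -5*v (m(H, v) = -7*v + (v + v) = -7*v + 2*v = -5*v)
√(-22000 + m(144, c(13))) = √(-22000 - 15*13) = √(-22000 - 5*39) = √(-22000 - 195) = √(-22195) = I*√22195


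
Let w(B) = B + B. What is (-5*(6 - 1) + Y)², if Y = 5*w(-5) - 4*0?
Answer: 5625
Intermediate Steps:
w(B) = 2*B
Y = -50 (Y = 5*(2*(-5)) - 4*0 = 5*(-10) + 0 = -50 + 0 = -50)
(-5*(6 - 1) + Y)² = (-5*(6 - 1) - 50)² = (-5*5 - 50)² = (-25 - 50)² = (-75)² = 5625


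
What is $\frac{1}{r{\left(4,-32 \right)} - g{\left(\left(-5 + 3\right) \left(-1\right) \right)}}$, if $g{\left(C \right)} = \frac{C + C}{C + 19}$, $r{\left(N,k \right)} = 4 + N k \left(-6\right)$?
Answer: $\frac{21}{16208} \approx 0.0012957$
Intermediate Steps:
$r{\left(N,k \right)} = 4 - 6 N k$
$g{\left(C \right)} = \frac{2 C}{19 + C}$
$\frac{1}{r{\left(4,-32 \right)} - g{\left(\left(-5 + 3\right) \left(-1\right) \right)}} = \frac{1}{\left(4 - 24 \left(-32\right)\right) - \frac{2 \left(-5 + 3\right) \left(-1\right)}{19 + \left(-5 + 3\right) \left(-1\right)}} = \frac{1}{\left(4 + 768\right) - \frac{2 \left(\left(-2\right) \left(-1\right)\right)}{19 - -2}} = \frac{1}{772 - 2 \cdot 2 \frac{1}{19 + 2}} = \frac{1}{772 - 2 \cdot 2 \cdot \frac{1}{21}} = \frac{1}{772 - \frac{4}{21}} = \frac{1}{\frac{16208}{21}} = \frac{21}{16208}$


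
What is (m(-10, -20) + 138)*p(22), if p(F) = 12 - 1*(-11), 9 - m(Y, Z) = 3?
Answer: 3312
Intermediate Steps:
m(Y, Z) = 6 (m(Y, Z) = 9 - 1*3 = 9 - 3 = 6)
p(F) = 23 (p(F) = 12 + 11 = 23)
(m(-10, -20) + 138)*p(22) = (6 + 138)*23 = 144*23 = 3312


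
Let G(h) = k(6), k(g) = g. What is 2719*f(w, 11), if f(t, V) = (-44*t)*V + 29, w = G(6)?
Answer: -7817125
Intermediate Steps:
G(h) = 6
w = 6
f(t, V) = 29 - 44*V*t (f(t, V) = -44*V*t + 29 = 29 - 44*V*t)
2719*f(w, 11) = 2719*(29 - 44*11*6) = 2719*(29 - 2904) = 2719*(-2875) = -7817125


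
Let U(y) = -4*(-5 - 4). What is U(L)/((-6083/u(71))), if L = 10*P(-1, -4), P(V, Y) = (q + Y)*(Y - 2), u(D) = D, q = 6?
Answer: -2556/6083 ≈ -0.42019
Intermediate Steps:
P(V, Y) = (-2 + Y)*(6 + Y) (P(V, Y) = (6 + Y)*(Y - 2) = (6 + Y)*(-2 + Y) = (-2 + Y)*(6 + Y))
L = -120 (L = 10*(-12 + (-4)² + 4*(-4)) = 10*(-12 + 16 - 16) = 10*(-12) = -120)
U(y) = 36 (U(y) = -4*(-9) = 36)
U(L)/((-6083/u(71))) = 36/((-6083/71)) = 36/((-6083*1/71)) = 36/(-6083/71) = 36*(-71/6083) = -2556/6083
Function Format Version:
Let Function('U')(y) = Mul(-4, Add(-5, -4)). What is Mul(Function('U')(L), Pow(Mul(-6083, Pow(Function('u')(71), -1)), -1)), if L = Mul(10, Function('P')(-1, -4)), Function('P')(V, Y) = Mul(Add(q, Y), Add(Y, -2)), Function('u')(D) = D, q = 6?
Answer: Rational(-2556, 6083) ≈ -0.42019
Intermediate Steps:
Function('P')(V, Y) = Mul(Add(-2, Y), Add(6, Y)) (Function('P')(V, Y) = Mul(Add(6, Y), Add(Y, -2)) = Mul(Add(6, Y), Add(-2, Y)) = Mul(Add(-2, Y), Add(6, Y)))
L = -120 (L = Mul(10, Add(-12, Pow(-4, 2), Mul(4, -4))) = Mul(10, Add(-12, 16, -16)) = Mul(10, -12) = -120)
Function('U')(y) = 36 (Function('U')(y) = Mul(-4, -9) = 36)
Mul(Function('U')(L), Pow(Mul(-6083, Pow(Function('u')(71), -1)), -1)) = Mul(36, Pow(Mul(-6083, Pow(71, -1)), -1)) = Mul(36, Pow(Mul(-6083, Rational(1, 71)), -1)) = Mul(36, Pow(Rational(-6083, 71), -1)) = Mul(36, Rational(-71, 6083)) = Rational(-2556, 6083)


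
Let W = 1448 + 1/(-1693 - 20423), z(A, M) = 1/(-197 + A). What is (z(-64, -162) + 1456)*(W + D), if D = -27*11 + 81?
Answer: 10354234883665/5772276 ≈ 1.7938e+6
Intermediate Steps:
W = 32023967/22116 (W = 1448 + 1/(-22116) = 1448 - 1/22116 = 32023967/22116 ≈ 1448.0)
D = -216 (D = -297 + 81 = -216)
(z(-64, -162) + 1456)*(W + D) = (1/(-197 - 64) + 1456)*(32023967/22116 - 216) = (1/(-261) + 1456)*(27246911/22116) = (-1/261 + 1456)*(27246911/22116) = (380015/261)*(27246911/22116) = 10354234883665/5772276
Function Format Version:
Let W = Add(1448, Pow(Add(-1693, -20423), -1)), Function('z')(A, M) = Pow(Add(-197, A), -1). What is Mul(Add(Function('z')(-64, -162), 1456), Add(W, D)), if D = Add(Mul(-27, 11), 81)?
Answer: Rational(10354234883665, 5772276) ≈ 1.7938e+6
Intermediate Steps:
W = Rational(32023967, 22116) (W = Add(1448, Pow(-22116, -1)) = Add(1448, Rational(-1, 22116)) = Rational(32023967, 22116) ≈ 1448.0)
D = -216 (D = Add(-297, 81) = -216)
Mul(Add(Function('z')(-64, -162), 1456), Add(W, D)) = Mul(Add(Pow(Add(-197, -64), -1), 1456), Add(Rational(32023967, 22116), -216)) = Mul(Add(Pow(-261, -1), 1456), Rational(27246911, 22116)) = Mul(Add(Rational(-1, 261), 1456), Rational(27246911, 22116)) = Mul(Rational(380015, 261), Rational(27246911, 22116)) = Rational(10354234883665, 5772276)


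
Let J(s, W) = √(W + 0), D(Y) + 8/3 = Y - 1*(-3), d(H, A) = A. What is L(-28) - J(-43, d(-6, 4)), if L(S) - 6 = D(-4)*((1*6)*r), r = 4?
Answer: -84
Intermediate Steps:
D(Y) = ⅓ + Y (D(Y) = -8/3 + (Y - 1*(-3)) = -8/3 + (Y + 3) = -8/3 + (3 + Y) = ⅓ + Y)
J(s, W) = √W
L(S) = -82 (L(S) = 6 + (⅓ - 4)*((1*6)*4) = 6 - 22*4 = 6 - 11/3*24 = 6 - 88 = -82)
L(-28) - J(-43, d(-6, 4)) = -82 - √4 = -82 - 1*2 = -82 - 2 = -84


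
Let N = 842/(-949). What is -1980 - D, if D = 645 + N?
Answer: -2490283/949 ≈ -2624.1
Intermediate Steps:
N = -842/949 (N = 842*(-1/949) = -842/949 ≈ -0.88725)
D = 611263/949 (D = 645 - 842/949 = 611263/949 ≈ 644.11)
-1980 - D = -1980 - 1*611263/949 = -1980 - 611263/949 = -2490283/949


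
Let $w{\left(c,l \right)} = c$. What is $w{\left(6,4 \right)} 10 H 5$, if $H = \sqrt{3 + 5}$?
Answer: $600 \sqrt{2} \approx 848.53$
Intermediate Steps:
$H = 2 \sqrt{2}$ ($H = \sqrt{8} = 2 \sqrt{2} \approx 2.8284$)
$w{\left(6,4 \right)} 10 H 5 = 6 \cdot 10 \cdot 2 \sqrt{2} \cdot 5 = 60 \cdot 10 \sqrt{2} = 600 \sqrt{2}$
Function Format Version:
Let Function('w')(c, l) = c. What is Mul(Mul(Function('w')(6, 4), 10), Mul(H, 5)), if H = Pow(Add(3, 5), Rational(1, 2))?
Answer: Mul(600, Pow(2, Rational(1, 2))) ≈ 848.53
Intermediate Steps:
H = Mul(2, Pow(2, Rational(1, 2))) (H = Pow(8, Rational(1, 2)) = Mul(2, Pow(2, Rational(1, 2))) ≈ 2.8284)
Mul(Mul(Function('w')(6, 4), 10), Mul(H, 5)) = Mul(Mul(6, 10), Mul(Mul(2, Pow(2, Rational(1, 2))), 5)) = Mul(60, Mul(10, Pow(2, Rational(1, 2)))) = Mul(600, Pow(2, Rational(1, 2)))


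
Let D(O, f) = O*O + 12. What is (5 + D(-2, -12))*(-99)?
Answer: -2079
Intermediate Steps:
D(O, f) = 12 + O**2 (D(O, f) = O**2 + 12 = 12 + O**2)
(5 + D(-2, -12))*(-99) = (5 + (12 + (-2)**2))*(-99) = (5 + (12 + 4))*(-99) = (5 + 16)*(-99) = 21*(-99) = -2079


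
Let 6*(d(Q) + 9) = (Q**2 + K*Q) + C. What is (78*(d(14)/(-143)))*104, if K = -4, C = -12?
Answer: -7696/11 ≈ -699.64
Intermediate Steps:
d(Q) = -11 - 2*Q/3 + Q**2/6 (d(Q) = -9 + ((Q**2 - 4*Q) - 12)/6 = -9 + (-12 + Q**2 - 4*Q)/6 = -9 + (-2 - 2*Q/3 + Q**2/6) = -11 - 2*Q/3 + Q**2/6)
(78*(d(14)/(-143)))*104 = (78*((-11 - 2/3*14 + (1/6)*14**2)/(-143)))*104 = (78*((-11 - 28/3 + (1/6)*196)*(-1/143)))*104 = (78*((-11 - 28/3 + 98/3)*(-1/143)))*104 = (78*((37/3)*(-1/143)))*104 = (78*(-37/429))*104 = -74/11*104 = -7696/11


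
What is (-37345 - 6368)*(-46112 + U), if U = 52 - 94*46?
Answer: 2202435792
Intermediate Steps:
U = -4272 (U = 52 - 4324 = -4272)
(-37345 - 6368)*(-46112 + U) = (-37345 - 6368)*(-46112 - 4272) = -43713*(-50384) = 2202435792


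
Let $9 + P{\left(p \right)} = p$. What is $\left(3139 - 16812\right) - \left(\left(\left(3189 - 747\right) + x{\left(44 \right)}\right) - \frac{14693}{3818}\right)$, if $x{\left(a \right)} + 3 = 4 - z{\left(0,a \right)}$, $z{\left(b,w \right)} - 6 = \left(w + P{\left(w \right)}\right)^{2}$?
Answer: $- \frac{37665149}{3818} \approx -9865.2$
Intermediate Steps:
$P{\left(p \right)} = -9 + p$
$z{\left(b,w \right)} = 6 + \left(-9 + 2 w\right)^{2}$ ($z{\left(b,w \right)} = 6 + \left(w + \left(-9 + w\right)\right)^{2} = 6 + \left(-9 + 2 w\right)^{2}$)
$x{\left(a \right)} = -5 - \left(-9 + 2 a\right)^{2}$ ($x{\left(a \right)} = -3 - \left(2 + \left(-9 + 2 a\right)^{2}\right) = -5 - \left(-9 + 2 a\right)^{2}$)
$\left(3139 - 16812\right) - \left(\left(\left(3189 - 747\right) + x{\left(44 \right)}\right) - \frac{14693}{3818}\right) = \left(3139 - 16812\right) - \left(\left(\left(3189 - 747\right) - \left(5 + \left(-9 + 2 \cdot 44\right)^{2}\right)\right) - \frac{14693}{3818}\right) = \left(3139 - 16812\right) - \left(\left(\left(3189 - 747\right) - \left(5 + \left(-9 + 88\right)^{2}\right)\right) - \frac{14693}{3818}\right) = -13673 - \left(\left(2442 - 6246\right) - \frac{14693}{3818}\right) = -13673 - \left(-3804 - \frac{14693}{3818}\right) = -13673 - - \frac{14538365}{3818} = -13673 + \frac{14538365}{3818} = - \frac{37665149}{3818}$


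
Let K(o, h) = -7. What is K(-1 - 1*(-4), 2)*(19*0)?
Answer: 0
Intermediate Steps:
K(-1 - 1*(-4), 2)*(19*0) = -133*0 = -7*0 = 0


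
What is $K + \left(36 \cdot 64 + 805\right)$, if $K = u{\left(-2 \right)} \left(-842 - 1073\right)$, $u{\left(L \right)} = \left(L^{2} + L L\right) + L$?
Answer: $-8381$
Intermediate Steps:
$u{\left(L \right)} = L + 2 L^{2}$ ($u{\left(L \right)} = \left(L^{2} + L^{2}\right) + L = 2 L^{2} + L = L + 2 L^{2}$)
$K = -11490$ ($K = - 2 \left(1 + 2 \left(-2\right)\right) \left(-842 - 1073\right) = - 2 \left(1 - 4\right) \left(-1915\right) = \left(-2\right) \left(-3\right) \left(-1915\right) = 6 \left(-1915\right) = -11490$)
$K + \left(36 \cdot 64 + 805\right) = -11490 + \left(36 \cdot 64 + 805\right) = -11490 + \left(2304 + 805\right) = -11490 + 3109 = -8381$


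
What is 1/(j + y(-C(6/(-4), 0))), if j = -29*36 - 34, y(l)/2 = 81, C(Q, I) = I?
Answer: -1/916 ≈ -0.0010917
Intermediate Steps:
y(l) = 162 (y(l) = 2*81 = 162)
j = -1078 (j = -1044 - 34 = -1078)
1/(j + y(-C(6/(-4), 0))) = 1/(-1078 + 162) = 1/(-916) = -1/916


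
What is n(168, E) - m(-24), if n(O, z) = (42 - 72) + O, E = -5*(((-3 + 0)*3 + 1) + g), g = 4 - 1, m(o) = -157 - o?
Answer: 271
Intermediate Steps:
g = 3
E = 25 (E = -5*(((-3 + 0)*3 + 1) + 3) = -5*((-3*3 + 1) + 3) = -5*((-9 + 1) + 3) = -5*(-8 + 3) = -5*(-5) = 25)
n(O, z) = -30 + O
n(168, E) - m(-24) = (-30 + 168) - (-157 - 1*(-24)) = 138 - (-157 + 24) = 138 - 1*(-133) = 138 + 133 = 271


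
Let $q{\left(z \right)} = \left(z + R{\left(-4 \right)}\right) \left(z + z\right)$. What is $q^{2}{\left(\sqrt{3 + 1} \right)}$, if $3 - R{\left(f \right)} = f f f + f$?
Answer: $85264$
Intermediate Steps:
$R{\left(f \right)} = 3 - f - f^{3}$ ($R{\left(f \right)} = 3 - \left(f f f + f\right) = 3 - \left(f^{2} f + f\right) = 3 - \left(f^{3} + f\right) = 3 - \left(f + f^{3}\right) = 3 - f - f^{3}$)
$q{\left(z \right)} = 2 z \left(71 + z\right)$ ($q{\left(z \right)} = \left(z - -71\right) \left(z + z\right) = \left(z + \left(3 + 4 - -64\right)\right) 2 z = \left(z + \left(3 + 4 + 64\right)\right) 2 z = \left(z + 71\right) 2 z = \left(71 + z\right) 2 z = 2 z \left(71 + z\right)$)
$q^{2}{\left(\sqrt{3 + 1} \right)} = \left(2 \sqrt{3 + 1} \left(71 + \sqrt{3 + 1}\right)\right)^{2} = \left(2 \sqrt{4} \left(71 + \sqrt{4}\right)\right)^{2} = \left(2 \cdot 2 \left(71 + 2\right)\right)^{2} = \left(2 \cdot 2 \cdot 73\right)^{2} = 292^{2} = 85264$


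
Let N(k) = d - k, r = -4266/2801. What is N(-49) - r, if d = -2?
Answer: 135913/2801 ≈ 48.523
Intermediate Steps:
r = -4266/2801 (r = -4266*1/2801 = -4266/2801 ≈ -1.5230)
N(k) = -2 - k
N(-49) - r = (-2 - 1*(-49)) - 1*(-4266/2801) = (-2 + 49) + 4266/2801 = 47 + 4266/2801 = 135913/2801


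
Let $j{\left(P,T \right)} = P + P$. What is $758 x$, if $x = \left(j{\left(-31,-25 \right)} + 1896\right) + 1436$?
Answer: $2478660$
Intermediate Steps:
$j{\left(P,T \right)} = 2 P$
$x = 3270$ ($x = \left(2 \left(-31\right) + 1896\right) + 1436 = \left(-62 + 1896\right) + 1436 = 1834 + 1436 = 3270$)
$758 x = 758 \cdot 3270 = 2478660$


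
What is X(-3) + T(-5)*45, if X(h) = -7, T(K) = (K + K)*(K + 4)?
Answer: 443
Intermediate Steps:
T(K) = 2*K*(4 + K) (T(K) = (2*K)*(4 + K) = 2*K*(4 + K))
X(-3) + T(-5)*45 = -7 + (2*(-5)*(4 - 5))*45 = -7 + (2*(-5)*(-1))*45 = -7 + 10*45 = -7 + 450 = 443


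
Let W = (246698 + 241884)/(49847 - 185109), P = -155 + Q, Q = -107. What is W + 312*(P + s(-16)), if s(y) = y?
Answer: -5866286707/67631 ≈ -86740.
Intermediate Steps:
P = -262 (P = -155 - 107 = -262)
W = -244291/67631 (W = 488582/(-135262) = 488582*(-1/135262) = -244291/67631 ≈ -3.6121)
W + 312*(P + s(-16)) = -244291/67631 + 312*(-262 - 16) = -244291/67631 + 312*(-278) = -244291/67631 - 86736 = -5866286707/67631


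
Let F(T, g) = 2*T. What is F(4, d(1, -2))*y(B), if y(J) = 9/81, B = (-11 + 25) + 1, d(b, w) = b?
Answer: 8/9 ≈ 0.88889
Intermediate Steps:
B = 15 (B = 14 + 1 = 15)
y(J) = 1/9 (y(J) = 9*(1/81) = 1/9)
F(4, d(1, -2))*y(B) = (2*4)*(1/9) = 8*(1/9) = 8/9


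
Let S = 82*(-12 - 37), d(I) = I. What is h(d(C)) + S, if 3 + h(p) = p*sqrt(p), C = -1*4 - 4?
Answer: -4021 - 16*I*sqrt(2) ≈ -4021.0 - 22.627*I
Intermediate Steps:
C = -8 (C = -4 - 4 = -8)
h(p) = -3 + p**(3/2) (h(p) = -3 + p*sqrt(p) = -3 + p**(3/2))
S = -4018 (S = 82*(-49) = -4018)
h(d(C)) + S = (-3 + (-8)**(3/2)) - 4018 = (-3 - 16*I*sqrt(2)) - 4018 = -4021 - 16*I*sqrt(2)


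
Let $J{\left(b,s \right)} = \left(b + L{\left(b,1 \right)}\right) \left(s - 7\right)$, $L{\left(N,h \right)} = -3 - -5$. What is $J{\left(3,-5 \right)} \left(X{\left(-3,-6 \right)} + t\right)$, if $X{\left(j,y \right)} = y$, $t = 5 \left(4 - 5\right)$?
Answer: $660$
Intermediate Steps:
$L{\left(N,h \right)} = 2$ ($L{\left(N,h \right)} = -3 + 5 = 2$)
$t = -5$ ($t = 5 \left(-1\right) = -5$)
$J{\left(b,s \right)} = \left(-7 + s\right) \left(2 + b\right)$ ($J{\left(b,s \right)} = \left(b + 2\right) \left(s - 7\right) = \left(2 + b\right) \left(-7 + s\right) = \left(-7 + s\right) \left(2 + b\right)$)
$J{\left(3,-5 \right)} \left(X{\left(-3,-6 \right)} + t\right) = \left(-14 - 21 + 2 \left(-5\right) + 3 \left(-5\right)\right) \left(-6 - 5\right) = \left(-14 - 21 - 10 - 15\right) \left(-11\right) = \left(-60\right) \left(-11\right) = 660$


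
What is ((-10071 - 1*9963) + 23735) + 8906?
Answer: 12607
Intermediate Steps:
((-10071 - 1*9963) + 23735) + 8906 = ((-10071 - 9963) + 23735) + 8906 = (-20034 + 23735) + 8906 = 3701 + 8906 = 12607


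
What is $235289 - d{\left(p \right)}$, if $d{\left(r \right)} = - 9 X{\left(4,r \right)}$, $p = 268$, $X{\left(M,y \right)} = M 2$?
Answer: $235361$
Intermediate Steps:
$X{\left(M,y \right)} = 2 M$
$d{\left(r \right)} = -72$ ($d{\left(r \right)} = - 9 \cdot 2 \cdot 4 = \left(-9\right) 8 = -72$)
$235289 - d{\left(p \right)} = 235289 - -72 = 235289 + 72 = 235361$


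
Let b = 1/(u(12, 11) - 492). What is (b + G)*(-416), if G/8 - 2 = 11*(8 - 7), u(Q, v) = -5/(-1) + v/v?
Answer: -10512944/243 ≈ -43263.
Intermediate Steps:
u(Q, v) = 6 (u(Q, v) = -5*(-1) + 1 = 5 + 1 = 6)
G = 104 (G = 16 + 8*(11*(8 - 7)) = 16 + 8*(11*1) = 16 + 8*11 = 16 + 88 = 104)
b = -1/486 (b = 1/(6 - 492) = 1/(-486) = -1/486 ≈ -0.0020576)
(b + G)*(-416) = (-1/486 + 104)*(-416) = (50543/486)*(-416) = -10512944/243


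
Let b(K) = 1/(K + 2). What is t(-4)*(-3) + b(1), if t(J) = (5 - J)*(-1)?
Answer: 82/3 ≈ 27.333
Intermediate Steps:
t(J) = -5 + J
b(K) = 1/(2 + K)
t(-4)*(-3) + b(1) = (-5 - 4)*(-3) + 1/(2 + 1) = -9*(-3) + 1/3 = 27 + ⅓ = 82/3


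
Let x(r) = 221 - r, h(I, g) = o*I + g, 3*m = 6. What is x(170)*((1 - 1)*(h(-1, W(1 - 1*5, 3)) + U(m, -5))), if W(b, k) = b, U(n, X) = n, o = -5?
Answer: 0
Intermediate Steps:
m = 2 (m = (⅓)*6 = 2)
h(I, g) = g - 5*I (h(I, g) = -5*I + g = g - 5*I)
x(170)*((1 - 1)*(h(-1, W(1 - 1*5, 3)) + U(m, -5))) = (221 - 1*170)*((1 - 1)*(((1 - 1*5) - 5*(-1)) + 2)) = (221 - 170)*(0*(((1 - 5) + 5) + 2)) = 51*(0*((-4 + 5) + 2)) = 51*(0*(1 + 2)) = 51*(0*3) = 51*0 = 0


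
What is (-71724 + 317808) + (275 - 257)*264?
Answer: 250836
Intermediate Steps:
(-71724 + 317808) + (275 - 257)*264 = 246084 + 18*264 = 246084 + 4752 = 250836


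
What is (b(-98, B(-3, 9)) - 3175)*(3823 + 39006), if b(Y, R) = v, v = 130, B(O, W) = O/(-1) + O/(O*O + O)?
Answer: -130414305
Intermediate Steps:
B(O, W) = -O + O/(O + O²) (B(O, W) = O*(-1) + O/(O² + O) = -O + O/(O + O²))
b(Y, R) = 130
(b(-98, B(-3, 9)) - 3175)*(3823 + 39006) = (130 - 3175)*(3823 + 39006) = -3045*42829 = -130414305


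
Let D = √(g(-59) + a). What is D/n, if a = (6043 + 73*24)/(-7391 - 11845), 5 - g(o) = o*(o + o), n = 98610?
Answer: I*√643601199423/948430980 ≈ 0.00084587*I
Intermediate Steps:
g(o) = 5 - 2*o² (g(o) = 5 - o*(o + o) = 5 - o*2*o = 5 - 2*o²)
a = -7795/19236 (a = (6043 + 1752)/(-19236) = 7795*(-1/19236) = -7795/19236 ≈ -0.40523)
D = I*√643601199423/9618 (D = √((5 - 2*(-59)²) - 7795/19236) = √((5 - 2*3481) - 7795/19236) = √((5 - 6962) - 7795/19236) = √(-6957 - 7795/19236) = √(-133832647/19236) = I*√643601199423/9618 ≈ 83.411*I)
D/n = (I*√643601199423/9618)/98610 = (I*√643601199423/9618)*(1/98610) = I*√643601199423/948430980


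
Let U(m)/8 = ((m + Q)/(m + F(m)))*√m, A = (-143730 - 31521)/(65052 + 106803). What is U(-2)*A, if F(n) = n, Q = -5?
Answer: -817838*I*√2/57285 ≈ -20.19*I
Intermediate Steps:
A = -58417/57285 (A = -175251/171855 = -175251*1/171855 = -58417/57285 ≈ -1.0198)
U(m) = 4*(-5 + m)/√m (U(m) = 8*(((m - 5)/(m + m))*√m) = 8*(((-5 + m)/((2*m)))*√m) = 8*(((-5 + m)*(1/(2*m)))*√m) = 8*(((-5 + m)/(2*m))*√m) = 8*((-5 + m)/(2*√m)) = 4*(-5 + m)/√m)
U(-2)*A = (4*(-5 - 2)/√(-2))*(-58417/57285) = (4*(-I*√2/2)*(-7))*(-58417/57285) = (14*I*√2)*(-58417/57285) = -817838*I*√2/57285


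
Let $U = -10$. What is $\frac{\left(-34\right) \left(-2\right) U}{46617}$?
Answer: $- \frac{680}{46617} \approx -0.014587$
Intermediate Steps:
$\frac{\left(-34\right) \left(-2\right) U}{46617} = \frac{\left(-34\right) \left(-2\right) \left(-10\right)}{46617} = 68 \left(-10\right) \frac{1}{46617} = \left(-680\right) \frac{1}{46617} = - \frac{680}{46617}$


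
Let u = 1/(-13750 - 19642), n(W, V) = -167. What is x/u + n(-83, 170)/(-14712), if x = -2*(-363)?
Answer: -356657013337/14712 ≈ -2.4243e+7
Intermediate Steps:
x = 726
u = -1/33392 (u = 1/(-33392) = -1/33392 ≈ -2.9947e-5)
x/u + n(-83, 170)/(-14712) = 726/(-1/33392) - 167/(-14712) = 726*(-33392) - 167*(-1/14712) = -24242592 + 167/14712 = -356657013337/14712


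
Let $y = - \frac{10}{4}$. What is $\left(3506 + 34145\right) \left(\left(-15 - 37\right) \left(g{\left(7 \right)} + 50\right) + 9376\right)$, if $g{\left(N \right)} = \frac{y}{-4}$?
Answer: $\frac{507799037}{2} \approx 2.539 \cdot 10^{8}$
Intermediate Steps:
$y = - \frac{5}{2}$ ($y = \left(-10\right) \frac{1}{4} = - \frac{5}{2} \approx -2.5$)
$g{\left(N \right)} = \frac{5}{8}$ ($g{\left(N \right)} = - \frac{5}{2 \left(-4\right)} = \left(- \frac{5}{2}\right) \left(- \frac{1}{4}\right) = \frac{5}{8}$)
$\left(3506 + 34145\right) \left(\left(-15 - 37\right) \left(g{\left(7 \right)} + 50\right) + 9376\right) = \left(3506 + 34145\right) \left(\left(-15 - 37\right) \left(\frac{5}{8} + 50\right) + 9376\right) = 37651 \left(\left(-52\right) \frac{405}{8} + 9376\right) = 37651 \left(- \frac{5265}{2} + 9376\right) = 37651 \cdot \frac{13487}{2} = \frac{507799037}{2}$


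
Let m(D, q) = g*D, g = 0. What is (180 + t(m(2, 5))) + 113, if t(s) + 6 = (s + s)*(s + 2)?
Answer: 287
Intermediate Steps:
m(D, q) = 0 (m(D, q) = 0*D = 0)
t(s) = -6 + 2*s*(2 + s) (t(s) = -6 + (s + s)*(s + 2) = -6 + (2*s)*(2 + s) = -6 + 2*s*(2 + s))
(180 + t(m(2, 5))) + 113 = (180 + (-6 + 2*0**2 + 4*0)) + 113 = (180 + (-6 + 2*0 + 0)) + 113 = (180 + (-6 + 0 + 0)) + 113 = (180 - 6) + 113 = 174 + 113 = 287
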